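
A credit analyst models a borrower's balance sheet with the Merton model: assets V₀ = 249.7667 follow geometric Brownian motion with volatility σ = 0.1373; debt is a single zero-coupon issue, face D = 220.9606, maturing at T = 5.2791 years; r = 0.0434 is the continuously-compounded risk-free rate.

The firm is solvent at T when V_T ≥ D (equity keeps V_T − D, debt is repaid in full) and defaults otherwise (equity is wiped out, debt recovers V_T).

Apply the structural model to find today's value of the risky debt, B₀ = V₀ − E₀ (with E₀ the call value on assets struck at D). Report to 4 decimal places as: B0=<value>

Equity is a call on the firm's assets struck at D = 220.9606:
d₁ = [ln(V₀/D) + (r + σ²/2)T] / (σ√T)
   = [ln(249.7667/220.9606) + (0.0434 + 0.5·0.1373²)·5.2791] / (0.1373·√5.2791)
   = [0.122543 + 0.278872] / 0.315464 = 1.272456
d₂ = d₁ − σ√T = 1.272456 − 0.315464 = 0.956992
N(d₁) = 0.898394,  N(d₂) = 0.830714,  e^(−rT) = 0.795239
E₀ = V₀·N(d₁) − D·e^(−rT)·N(d₂)
   = 249.7667·0.898394 − 220.9606·0.795239·0.830714 = 78.418878
B₀ = V₀ − E₀ = 249.7667 − 78.418878 = 171.347822

B0=171.3478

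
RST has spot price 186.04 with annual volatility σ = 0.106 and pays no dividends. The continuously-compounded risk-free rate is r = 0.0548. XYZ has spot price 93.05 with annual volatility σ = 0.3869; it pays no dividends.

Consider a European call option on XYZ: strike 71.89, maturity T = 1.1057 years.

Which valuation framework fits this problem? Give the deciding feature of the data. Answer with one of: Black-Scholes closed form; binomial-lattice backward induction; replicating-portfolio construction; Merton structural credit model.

Key observation: the instrument is a plain European call (strike 71.89) on a lognormal asset; the exact continuous-time formula applies directly.

framework: Black-Scholes closed form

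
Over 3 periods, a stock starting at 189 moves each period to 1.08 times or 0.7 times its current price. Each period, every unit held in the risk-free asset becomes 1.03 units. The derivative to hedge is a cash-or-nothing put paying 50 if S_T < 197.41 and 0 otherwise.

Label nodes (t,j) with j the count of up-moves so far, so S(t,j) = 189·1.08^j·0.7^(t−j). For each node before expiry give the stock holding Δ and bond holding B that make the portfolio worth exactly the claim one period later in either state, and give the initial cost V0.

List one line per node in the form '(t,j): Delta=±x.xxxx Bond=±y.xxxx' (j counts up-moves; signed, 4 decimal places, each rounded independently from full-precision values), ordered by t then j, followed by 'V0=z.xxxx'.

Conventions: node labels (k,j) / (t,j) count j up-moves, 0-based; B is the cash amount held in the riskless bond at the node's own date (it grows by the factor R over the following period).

(0,0): Delta=-0.4949 Bond=109.3243
(1,0): Delta=0.0000 Bond=47.1298
(1,1): Delta=-0.5435 Bond=122.5244
(2,0): Delta=0.0000 Bond=48.5437
(2,1): Delta=0.0000 Bond=48.5437
(2,2): Delta=-0.5969 Bond=137.9663
V0=15.7897

No-arbitrage ⇒ martingale measure with p* = (R−d)/(u−d) = 0.8684.
Payoffs at expiry: V(3,0)=50.0000, V(3,1)=50.0000, V(3,2)=50.0000, V(3,3)=0.0000
(2,0): S=92.6100. Δ = (V_up−V_dn)/(S_up−S_dn) = (50.0000−50.0000)/(100.0188−64.8270) = 0.0000. V = [p*·50.0000 + (1−p*)·50.0000]/1.03 = 48.5437. B = V − Δ·S = 48.5437.
(2,1): S=142.8840. Δ = (V_up−V_dn)/(S_up−S_dn) = (50.0000−50.0000)/(154.3147−100.0188) = 0.0000. V = [p*·50.0000 + (1−p*)·50.0000]/1.03 = 48.5437. B = V − Δ·S = 48.5437.
(2,2): S=220.4496. Δ = (V_up−V_dn)/(S_up−S_dn) = (0.0000−50.0000)/(238.0856−154.3147) = -0.5969. V = [p*·0.0000 + (1−p*)·50.0000]/1.03 = 6.3873. B = V − Δ·S = 137.9663.
(1,0): S=132.3000. Δ = (V_up−V_dn)/(S_up−S_dn) = (48.5437−48.5437)/(142.8840−92.6100) = 0.0000. V = [p*·48.5437 + (1−p*)·48.5437]/1.03 = 47.1298. B = V − Δ·S = 47.1298.
(1,1): S=204.1200. Δ = (V_up−V_dn)/(S_up−S_dn) = (6.3873−48.5437)/(220.4496−142.8840) = -0.5435. V = [p*·6.3873 + (1−p*)·48.5437]/1.03 = 11.5866. B = V − Δ·S = 122.5244.
(0,0): S=189.0000. Δ = (V_up−V_dn)/(S_up−S_dn) = (11.5866−47.1298)/(204.1200−132.3000) = -0.4949. V = [p*·11.5866 + (1−p*)·47.1298]/1.03 = 15.7897. B = V − Δ·S = 109.3243.
Sanity check at the root: Δ(0,0)·S0 + B(0,0) reproduces V0 = 15.7897.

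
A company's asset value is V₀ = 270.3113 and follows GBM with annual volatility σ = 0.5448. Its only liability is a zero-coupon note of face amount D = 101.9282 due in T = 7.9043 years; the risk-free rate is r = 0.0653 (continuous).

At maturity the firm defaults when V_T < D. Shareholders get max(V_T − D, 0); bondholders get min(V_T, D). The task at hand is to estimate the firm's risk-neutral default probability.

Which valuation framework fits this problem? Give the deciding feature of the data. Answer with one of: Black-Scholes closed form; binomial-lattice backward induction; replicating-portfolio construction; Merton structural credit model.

framework: Merton structural credit model

Key observation: the question is about default risk generated by asset-value dynamics against a debt face of 101.9282 — the structural framework prices exactly that.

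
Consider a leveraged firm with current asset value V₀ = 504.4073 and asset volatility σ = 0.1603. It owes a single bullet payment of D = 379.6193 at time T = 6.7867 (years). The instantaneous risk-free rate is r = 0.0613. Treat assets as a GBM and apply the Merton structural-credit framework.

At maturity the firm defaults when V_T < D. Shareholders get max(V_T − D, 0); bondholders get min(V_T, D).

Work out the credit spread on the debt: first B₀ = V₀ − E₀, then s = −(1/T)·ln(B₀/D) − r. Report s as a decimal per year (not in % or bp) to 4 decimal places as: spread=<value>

spread=0.0017

With assets at 504.4073 and a single debt payment of 379.6193 at 6.7867 years:
d₁ = [ln(V₀/D) + (r + σ²/2)T] / (σ√T)
   = [ln(504.4073/379.6193) + (0.0613 + 0.5·0.1603²)·6.7867] / (0.1603·√6.7867)
   = [0.284215 + 0.503221] / 0.417602 = 1.885612
d₂ = d₁ − σ√T = 1.885612 − 0.417602 = 1.468009
N(d₁) = 0.970326,  N(d₂) = 0.928949,  e^(−rT) = 0.659664
E₀ = V₀·N(d₁) − D·e^(−rT)·N(d₂)
   = 504.4073·0.970326 − 379.6193·0.659664·0.928949 = 256.811152
B₀ = V₀ − E₀ = 504.4073 − 256.811152 = 247.596148
spread = −(1/T)·ln(B₀/D) − r = −(1/6.7867)·ln(247.596148/379.6193) − 0.0613 = 0.00167168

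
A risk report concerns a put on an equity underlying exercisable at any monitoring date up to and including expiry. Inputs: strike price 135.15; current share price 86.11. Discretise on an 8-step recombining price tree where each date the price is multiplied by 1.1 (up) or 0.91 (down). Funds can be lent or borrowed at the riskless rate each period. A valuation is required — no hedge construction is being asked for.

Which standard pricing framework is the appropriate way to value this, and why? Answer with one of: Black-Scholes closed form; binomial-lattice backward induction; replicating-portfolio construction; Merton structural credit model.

Key observation: the put (strike 135.15 on spot 86.11) is American-style on a 8-step discrete price model, so the early-exercise decision at every node requires stepwise backward valuation — a closed form cannot price the exercise right.

framework: binomial-lattice backward induction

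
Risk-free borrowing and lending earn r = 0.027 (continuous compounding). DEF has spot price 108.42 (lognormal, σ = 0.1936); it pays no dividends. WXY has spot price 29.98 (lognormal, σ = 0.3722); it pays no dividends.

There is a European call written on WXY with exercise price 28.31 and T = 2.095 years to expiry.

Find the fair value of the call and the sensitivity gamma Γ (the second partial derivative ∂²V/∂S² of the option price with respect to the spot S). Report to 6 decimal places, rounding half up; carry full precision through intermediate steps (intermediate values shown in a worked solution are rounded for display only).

price = 7.767781
Γ = 0.022005

σ√T = 0.3722·√2.095 = 0.538727
d₁ = (ln(S/K) + (r+σ²/2)T) / (σ√T) = (ln(29.98/28.31) + (0.027+0.3722²/2)·2.095) / 0.538727 = (0.057315 + 0.201678) / 0.538727 = 0.480751
d₂ = d₁ − σ√T = 0.480751 − 0.538727 = -0.057975
e^{−rT} = 0.945005
N(d₁) = 0.684653,  N(d₂) = 0.476884
Call price V = S·N(d₁) − K·e^{−rT}·N(d₂) = 20.525909 − 12.758128 = 7.767781
φ(d₁) = (1/√(2π))·e^{−d₁²/2} = 0.355404
Γ = φ(d₁) / (S·σ·√T) = 0.022005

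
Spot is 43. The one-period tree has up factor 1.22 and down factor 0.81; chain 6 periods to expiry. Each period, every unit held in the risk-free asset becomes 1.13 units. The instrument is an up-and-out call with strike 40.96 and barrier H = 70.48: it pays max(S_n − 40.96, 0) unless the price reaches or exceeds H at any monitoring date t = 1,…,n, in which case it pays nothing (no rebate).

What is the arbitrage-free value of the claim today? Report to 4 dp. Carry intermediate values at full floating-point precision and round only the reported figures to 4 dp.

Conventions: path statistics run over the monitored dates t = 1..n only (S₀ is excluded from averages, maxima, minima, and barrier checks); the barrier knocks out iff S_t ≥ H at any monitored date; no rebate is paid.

price = 1.6895

Risk-neutral up-probability p* = (R−d)/(u−d) = (1.13−0.81)/(1.22−0.81) = 0.7805; the claim prices as the p*-weighted sum of path payoffs discounted by R^6.
Enumerate all 2^6 = 64 price paths (U = up ×1.22, D = down ×0.81); each path with k up-moves has probability p*^k·(1−p*)^(6−k).
DDDDDD: M=34.8300, payoff=0.0000, prob=0.000112
UDDDDD: M=52.4600, payoff=0.0000, prob=0.000398
DUDDDD: M=42.4926, payoff=0.0000, prob=0.000398
UUDDDD: M=64.0012, payoff=0.0000, prob=0.001414
DDUDDD: M=34.8300, payoff=0.0000, prob=0.000398
UDUDDD: M=52.4600, payoff=0.0000, prob=0.001414
DUUDDD: M=51.8410, payoff=0.0000, prob=0.001414
UUUDDD: M=78.0815, payoff=0.0000, prob=0.005029
DDDUDD: M=34.8300, payoff=0.0000, prob=0.000398
UDDUDD: M=52.4600, payoff=0.0000, prob=0.001414
DUDUDD: M=42.4926, payoff=0.0000, prob=0.001414
UUDUDD: M=64.0012, payoff=0.5357, prob=0.005029
DDUUDD: M=41.9912, payoff=0.0000, prob=0.001414
UDUUDD: M=63.2460, payoff=0.5357, prob=0.005029
DUUUDD: M=63.2460, payoff=0.5357, prob=0.005029
UUUUDD: M=95.2594, payoff=0.0000, prob=0.017881
DDDDUD: M=34.8300, payoff=0.0000, prob=0.000398
UDDDUD: M=52.4600, payoff=0.0000, prob=0.001414
DUDDUD: M=42.4926, payoff=0.0000, prob=0.001414
UUDDUD: M=64.0012, payoff=0.5357, prob=0.005029
DDUDUD: M=34.8300, payoff=0.0000, prob=0.001414
UDUDUD: M=52.4600, payoff=0.5357, prob=0.005029
DUUDUD: M=51.8410, payoff=0.5357, prob=0.005029
UUUDUD: M=78.0815, payoff=0.0000, prob=0.017881
DDDUUD: M=34.8300, payoff=0.0000, prob=0.001414
UDDUUD: M=52.4600, payoff=0.5357, prob=0.005029
DUDUUD: M=51.2292, payoff=0.5357, prob=0.005029
UUDUUD: M=77.1601, payoff=0.0000, prob=0.017881
DDUUUD: M=51.2292, payoff=0.5357, prob=0.005029
UDUUUD: M=77.1601, payoff=0.0000, prob=0.017881
DUUUUD: M=77.1601, payoff=0.0000, prob=0.017881
UUUUUD: M=116.2165, payoff=0.0000, prob=0.063575
DDDDDU: M=34.8300, payoff=0.0000, prob=0.000398
UDDDDU: M=52.4600, payoff=0.0000, prob=0.001414
DUDDDU: M=42.4926, payoff=0.0000, prob=0.001414
UUDDDU: M=64.0012, payoff=0.5357, prob=0.005029
DDUDDU: M=34.8300, payoff=0.0000, prob=0.001414
UDUDDU: M=52.4600, payoff=0.5357, prob=0.005029
DUUDDU: M=51.8410, payoff=0.5357, prob=0.005029
UUUDDU: M=78.0815, payoff=0.0000, prob=0.017881
DDDUDU: M=34.8300, payoff=0.0000, prob=0.001414
UDDUDU: M=52.4600, payoff=0.5357, prob=0.005029
DUDUDU: M=42.4926, payoff=0.5357, prob=0.005029
UUDUDU: M=64.0012, payoff=21.5397, prob=0.017881
DDUUDU: M=41.9912, payoff=0.5357, prob=0.005029
UDUUDU: M=63.2460, payoff=21.5397, prob=0.017881
DUUUDU: M=63.2460, payoff=21.5397, prob=0.017881
UUUUDU: M=95.2594, payoff=0.0000, prob=0.063575
DDDDUU: M=34.8300, payoff=0.0000, prob=0.001414
UDDDUU: M=52.4600, payoff=0.5357, prob=0.005029
DUDDUU: M=42.4926, payoff=0.5357, prob=0.005029
UUDDUU: M=64.0012, payoff=21.5397, prob=0.017881
DDUDUU: M=41.4957, payoff=0.5357, prob=0.005029
UDUDUU: M=62.4997, payoff=21.5397, prob=0.017881
DUUDUU: M=62.4997, payoff=21.5397, prob=0.017881
UUUDUU: M=94.1353, payoff=0.0000, prob=0.063575
DDDUUU: M=41.4957, payoff=0.5357, prob=0.005029
UDDUUU: M=62.4997, payoff=21.5397, prob=0.017881
DUDUUU: M=62.4997, payoff=21.5397, prob=0.017881
UUDUUU: M=94.1353, payoff=0.0000, prob=0.063575
DDUUUU: M=62.4997, payoff=21.5397, prob=0.017881
UDUUUU: M=94.1353, payoff=0.0000, prob=0.063575
DUUUUU: M=94.1353, payoff=0.0000, prob=0.063575
UUUUUU: M=141.7841, payoff=0.0000, prob=0.226046
Price = Σ prob·payoff / R^6 = 3.517465 / 2.081952 = 1.6895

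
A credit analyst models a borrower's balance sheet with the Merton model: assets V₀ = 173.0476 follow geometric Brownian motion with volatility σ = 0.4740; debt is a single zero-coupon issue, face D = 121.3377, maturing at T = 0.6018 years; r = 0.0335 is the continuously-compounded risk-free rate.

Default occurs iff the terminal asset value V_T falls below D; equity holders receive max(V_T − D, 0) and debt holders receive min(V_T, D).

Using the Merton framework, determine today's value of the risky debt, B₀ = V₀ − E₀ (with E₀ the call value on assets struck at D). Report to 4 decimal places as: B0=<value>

B0=114.7334

Work the structural quantities from V₀ = 173.0476 against face 121.3377:
d₁ = [ln(V₀/D) + (r + σ²/2)T] / (σ√T)
   = [ln(173.0476/121.3377) + (0.0335 + 0.5·0.4740²)·0.6018] / (0.4740·√0.6018)
   = [0.354989 + 0.087765] / 0.367709 = 1.204089
d₂ = d₁ − σ√T = 1.204089 − 0.367709 = 0.836380
N(d₁) = 0.885722,  N(d₂) = 0.798529,  e^(−rT) = 0.980042
E₀ = V₀·N(d₁) − D·e^(−rT)·N(d₂)
   = 173.0476·0.885722 − 121.3377·0.980042·0.798529 = 58.314227
B₀ = V₀ − E₀ = 173.0476 − 58.314227 = 114.733373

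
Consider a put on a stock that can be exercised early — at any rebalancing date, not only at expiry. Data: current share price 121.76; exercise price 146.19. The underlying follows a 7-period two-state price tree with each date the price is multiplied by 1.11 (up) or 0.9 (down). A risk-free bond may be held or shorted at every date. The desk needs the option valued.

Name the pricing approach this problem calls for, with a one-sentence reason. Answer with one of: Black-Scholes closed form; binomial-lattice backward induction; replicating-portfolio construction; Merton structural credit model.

Key observation: the defining feature is the embedded early-exercise option across 7 discrete dates on the spot-121.76 tree; pricing the strike-146.19 put means working backward with an exercise test at every node.

framework: binomial-lattice backward induction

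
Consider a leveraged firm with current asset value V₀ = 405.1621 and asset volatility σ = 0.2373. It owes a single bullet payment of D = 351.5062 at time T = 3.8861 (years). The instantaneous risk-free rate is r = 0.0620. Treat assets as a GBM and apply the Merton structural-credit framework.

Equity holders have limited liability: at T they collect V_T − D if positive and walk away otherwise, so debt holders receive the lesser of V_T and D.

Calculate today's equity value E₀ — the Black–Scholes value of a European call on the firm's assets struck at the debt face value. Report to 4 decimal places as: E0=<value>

Apply the equity-as-call identities (strike 351.5062, horizon 3.8861 years):
d₁ = [ln(V₀/D) + (r + σ²/2)T] / (σ√T)
   = [ln(405.1621/351.5062) + (0.0620 + 0.5·0.2373²)·3.8861] / (0.2373·√3.8861)
   = [0.142060 + 0.350354] / 0.467794 = 1.052629
d₂ = d₁ − σ√T = 1.052629 − 0.467794 = 0.584835
N(d₁) = 0.853745,  N(d₂) = 0.720671,  e^(−rT) = 0.785890
E₀ = V₀·N(d₁) − D·e^(−rT)·N(d₂)
   = 405.1621·0.853745 − 351.5062·0.785890·0.720671 = 146.823043

E0=146.8230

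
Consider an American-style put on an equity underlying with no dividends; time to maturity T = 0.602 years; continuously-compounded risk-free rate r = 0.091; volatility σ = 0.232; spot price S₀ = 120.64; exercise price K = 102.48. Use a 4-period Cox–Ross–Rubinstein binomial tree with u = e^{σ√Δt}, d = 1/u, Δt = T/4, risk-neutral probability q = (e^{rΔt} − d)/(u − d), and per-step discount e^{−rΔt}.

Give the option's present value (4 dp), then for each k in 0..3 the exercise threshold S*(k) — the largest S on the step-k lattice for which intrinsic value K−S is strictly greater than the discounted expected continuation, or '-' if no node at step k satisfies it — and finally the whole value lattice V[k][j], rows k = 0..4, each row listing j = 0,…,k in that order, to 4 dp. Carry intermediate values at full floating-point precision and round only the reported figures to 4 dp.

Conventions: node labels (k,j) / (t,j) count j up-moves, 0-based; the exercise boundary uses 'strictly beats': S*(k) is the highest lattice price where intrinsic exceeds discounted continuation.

price = 1.1234
boundary = - - - 92.0933
tree:
1.1234
2.3725 0.1459
4.9812 0.3316 0.0000
10.3867 0.7538 0.0000 0.0000
18.3133 1.7136 0.0000 0.0000 0.0000

Δt=0.15050  u=1.09418  d=0.91393  q=0.55402  discount=0.98640
step 4 (expiry): payoffs max(K−S,0) = 18.3133 1.7136 0.0000 0.0000 0.0000
step 3: (k=3,j=0): S=92.0933, K−S=10.3867, hold=8.9927 ⇒ V=10.3867 exercise | (k=3,j=1): S=110.2563, K−S=0.0000, hold=0.7538 ⇒ V=0.7538 continue | (k=3,j=2): S=132.0016, K−S=0.0000, hold=0.0000 ⇒ V=0.0000 continue | (k=3,j=3): S=158.0355, K−S=0.0000, hold=0.0000 ⇒ V=0.0000 continue  boundary S*=92.0933
step 2: (k=2,j=0): S=100.7664, K−S=1.7136, hold=4.9812 ⇒ V=4.9812 continue | (k=2,j=1): S=120.6400, K−S=0.0000, hold=0.3316 ⇒ V=0.3316 continue | (k=2,j=2): S=144.4331, K−S=0.0000, hold=0.0000 ⇒ V=0.0000 continue  boundary S*=-
step 1: (k=1,j=0): S=110.2563, K−S=0.0000, hold=2.3725 ⇒ V=2.3725 continue | (k=1,j=1): S=132.0016, K−S=0.0000, hold=0.1459 ⇒ V=0.1459 continue  boundary S*=-
step 0: (k=0,j=0): S=120.6400, K−S=0.0000, hold=1.1234 ⇒ V=1.1234 continue  boundary S*=-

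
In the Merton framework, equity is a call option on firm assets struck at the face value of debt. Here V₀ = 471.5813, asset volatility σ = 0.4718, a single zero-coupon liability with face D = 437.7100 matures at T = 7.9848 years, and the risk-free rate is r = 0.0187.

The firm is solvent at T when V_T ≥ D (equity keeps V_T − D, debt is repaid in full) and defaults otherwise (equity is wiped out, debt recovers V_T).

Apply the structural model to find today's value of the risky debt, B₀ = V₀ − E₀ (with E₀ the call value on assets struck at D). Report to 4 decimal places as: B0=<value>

Equity is a call on the firm's assets struck at D = 437.7100:
d₁ = [ln(V₀/D) + (r + σ²/2)T] / (σ√T)
   = [ln(471.5813/437.7100) + (0.0187 + 0.5·0.4718²)·7.9848] / (0.4718·√7.9848)
   = [0.074535 + 1.038005] / 1.333184 = 0.834499
d₂ = d₁ − σ√T = 0.834499 − 1.333184 = -0.498685
N(d₁) = 0.798000,  N(d₂) = 0.309001,  e^(−rT) = 0.861297
E₀ = V₀·N(d₁) − D·e^(−rT)·N(d₂)
   = 471.5813·0.798000 − 437.7100·0.861297·0.309001 = 259.829118
B₀ = V₀ − E₀ = 471.5813 − 259.829118 = 211.752182

B0=211.7522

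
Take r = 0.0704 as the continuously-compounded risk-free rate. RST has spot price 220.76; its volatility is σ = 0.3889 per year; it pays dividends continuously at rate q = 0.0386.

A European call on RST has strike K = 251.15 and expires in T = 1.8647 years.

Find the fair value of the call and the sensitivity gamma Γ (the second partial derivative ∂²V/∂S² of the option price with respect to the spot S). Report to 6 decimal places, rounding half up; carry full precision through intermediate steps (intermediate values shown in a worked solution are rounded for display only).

price = 37.530389
Γ = 0.003138

σ√T = 0.3889·√1.8647 = 0.531059
d₁ = (ln(S/K) + (r−q+σ²/2)T) / (σ√T) = (ln(220.76/251.15) + (0.0704−0.0386+0.3889²/2)·1.8647) / 0.531059 = (-0.128974 + 0.200309) / 0.531059 = 0.134326
d₂ = d₁ − σ√T = 0.134326 − 0.531059 = -0.396733
e^{−rT} = 0.876977
e^{−qT} = 0.930552
N(d₁) = 0.553427,  N(d₂) = 0.345782
Call price V = S·e^{−qT}·N(d₁) − K·e^{−rT}·N(d₂) = 113.689858 − 76.159469 = 37.530389
φ(d₁) = (1/√(2π))·e^{−d₁²/2} = 0.395359
Γ = e^{−qT}·φ(d₁) / (S·σ·√T) = 0.003138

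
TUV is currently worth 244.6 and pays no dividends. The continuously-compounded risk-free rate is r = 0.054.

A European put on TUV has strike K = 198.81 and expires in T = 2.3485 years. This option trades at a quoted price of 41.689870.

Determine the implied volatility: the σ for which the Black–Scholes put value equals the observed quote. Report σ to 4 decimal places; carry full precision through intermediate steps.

At σ = 0.5775 the Black–Scholes value reproduces the quote:
σ√T = 0.5775·√2.3485 = 0.885008
d₁ = (ln(S/K) + (r+σ²/2)T) / (σ√T) = (ln(244.6/198.81) + (0.054+0.5775²/2)·2.3485) / 0.885008 = (0.207275 + 0.518439) / 0.885008 = 0.820008
d₂ = d₁ − σ√T = 0.820008 − 0.885008 = -0.065001
e^{−rT} = 0.880893
N(−d₁) = 0.206106,  N(−d₂) = 0.525913
V = K·e^{−rT}·N(−d₂) − S·N(−d₁) = 92.103375 − 50.413505 = 41.689870 (the quoted price), and the Black–Scholes price is strictly increasing in σ, so σ is unique

sigma = 0.5775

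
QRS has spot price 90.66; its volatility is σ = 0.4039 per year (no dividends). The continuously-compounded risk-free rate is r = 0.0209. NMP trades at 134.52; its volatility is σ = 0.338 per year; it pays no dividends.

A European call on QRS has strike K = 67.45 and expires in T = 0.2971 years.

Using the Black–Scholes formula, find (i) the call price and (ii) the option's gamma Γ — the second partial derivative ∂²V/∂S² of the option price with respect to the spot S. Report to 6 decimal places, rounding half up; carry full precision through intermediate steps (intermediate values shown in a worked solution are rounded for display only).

price = 24.294554
Γ = 0.006670

σ√T = 0.4039·√0.2971 = 0.220153
d₁ = (ln(S/K) + (r+σ²/2)T) / (σ√T) = (ln(90.66/67.45) + (0.0209+0.4039²/2)·0.2971) / 0.220153 = (0.295730 + 0.030443) / 0.220153 = 1.481571
d₂ = d₁ − σ√T = 1.481571 − 0.220153 = 1.261418
e^{−rT} = 0.993810
N(d₁) = 0.930773,  N(d₂) = 0.896421
Call price V = S·N(d₁) − K·e^{−rT}·N(d₂) = 84.383862 − 60.089308 = 24.294554
φ(d₁) = (1/√(2π))·e^{−d₁²/2} = 0.133125
Γ = φ(d₁) / (S·σ·√T) = 0.006670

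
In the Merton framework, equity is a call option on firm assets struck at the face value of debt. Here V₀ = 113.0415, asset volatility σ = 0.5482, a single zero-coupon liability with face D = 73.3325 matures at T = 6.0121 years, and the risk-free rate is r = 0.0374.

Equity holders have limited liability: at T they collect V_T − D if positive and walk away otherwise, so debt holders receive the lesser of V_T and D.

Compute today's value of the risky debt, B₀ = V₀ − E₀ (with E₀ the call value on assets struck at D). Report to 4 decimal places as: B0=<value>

Apply the equity-as-call identities (strike 73.3325, horizon 6.0121 years):
d₁ = [ln(V₀/D) + (r + σ²/2)T] / (σ√T)
   = [ln(113.0415/73.3325) + (0.0374 + 0.5·0.5482²)·6.0121] / (0.5482·√6.0121)
   = [0.432751 + 1.128240] / 1.344164 = 1.161311
d₂ = d₁ − σ√T = 1.161311 − 1.344164 = -0.182853
N(d₁) = 0.877242,  N(d₂) = 0.427457,  e^(−rT) = 0.798634
E₀ = V₀·N(d₁) − D·e^(−rT)·N(d₂)
   = 113.0415·0.877242 − 73.3325·0.798634·0.427457 = 74.130420
B₀ = V₀ − E₀ = 113.0415 − 74.130420 = 38.911080

B0=38.9111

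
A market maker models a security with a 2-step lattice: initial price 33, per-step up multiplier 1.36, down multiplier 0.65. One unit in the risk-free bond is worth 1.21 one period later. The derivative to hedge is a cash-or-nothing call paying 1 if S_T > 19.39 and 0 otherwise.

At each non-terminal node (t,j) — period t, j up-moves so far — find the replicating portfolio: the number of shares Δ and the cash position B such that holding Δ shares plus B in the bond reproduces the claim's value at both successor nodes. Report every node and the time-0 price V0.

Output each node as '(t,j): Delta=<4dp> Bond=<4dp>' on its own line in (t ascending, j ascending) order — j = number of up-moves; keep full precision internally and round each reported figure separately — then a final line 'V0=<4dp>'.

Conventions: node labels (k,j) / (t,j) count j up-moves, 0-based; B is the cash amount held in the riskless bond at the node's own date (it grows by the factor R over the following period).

Under the risk-neutral measure, an up-move has probability p* = (R−d)/(u−d) = 0.7887 and values discount at R = 1.21.
At maturity the claim pays: V(2,0)=0.0000, V(2,1)=1.0000, V(2,2)=1.0000
  t=1,j=0: stock 21.4500 → up 29.1720 (V=1.0000), down 13.9425 (V=0.0000). Price 0.6518; hedge Δ=0.0657, bond B=-0.7566.
  t=1,j=1: stock 44.8800 → up 61.0368 (V=1.0000), down 29.1720 (V=1.0000). Price 0.8264; hedge Δ=0.0000, bond B=0.8264.
  t=0,j=0: stock 33.0000 → up 44.8800 (V=0.8264), down 21.4500 (V=0.6518). Price 0.6525; hedge Δ=0.0075, bond B=0.4066.
Verification: the root portfolio costs Δ(0,0)·S0 + B(0,0) = 0.6525, matching V0.

(0,0): Delta=0.0075 Bond=0.4066
(1,0): Delta=0.0657 Bond=-0.7566
(1,1): Delta=0.0000 Bond=0.8264
V0=0.6525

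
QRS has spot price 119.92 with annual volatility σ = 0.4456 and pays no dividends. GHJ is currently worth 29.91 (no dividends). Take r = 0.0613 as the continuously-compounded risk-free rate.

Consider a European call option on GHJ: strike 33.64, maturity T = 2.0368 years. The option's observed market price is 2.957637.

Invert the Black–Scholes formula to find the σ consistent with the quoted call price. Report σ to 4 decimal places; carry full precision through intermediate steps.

sigma = 0.1682

At σ = 0.1682 the Black–Scholes value reproduces the quote:
σ√T = 0.1682·√2.0368 = 0.240049
d₁ = (ln(S/K) + (r+σ²/2)T) / (σ√T) = (ln(29.91/33.64) + (0.0613+0.1682²/2)·2.0368) / 0.240049 = (-0.117523 + 0.153668) / 0.240049 = 0.150572
d₂ = d₁ − σ√T = 0.150572 − 0.240049 = -0.089477
e^{−rT} = 0.882624
N(d₁) = 0.559843,  N(d₂) = 0.464351
V = S·N(d₁) − K·e^{−rT}·N(d₂) = 16.744914 − 13.787277 = 2.957637 (the quoted price), and the Black–Scholes price is strictly increasing in σ, so σ is unique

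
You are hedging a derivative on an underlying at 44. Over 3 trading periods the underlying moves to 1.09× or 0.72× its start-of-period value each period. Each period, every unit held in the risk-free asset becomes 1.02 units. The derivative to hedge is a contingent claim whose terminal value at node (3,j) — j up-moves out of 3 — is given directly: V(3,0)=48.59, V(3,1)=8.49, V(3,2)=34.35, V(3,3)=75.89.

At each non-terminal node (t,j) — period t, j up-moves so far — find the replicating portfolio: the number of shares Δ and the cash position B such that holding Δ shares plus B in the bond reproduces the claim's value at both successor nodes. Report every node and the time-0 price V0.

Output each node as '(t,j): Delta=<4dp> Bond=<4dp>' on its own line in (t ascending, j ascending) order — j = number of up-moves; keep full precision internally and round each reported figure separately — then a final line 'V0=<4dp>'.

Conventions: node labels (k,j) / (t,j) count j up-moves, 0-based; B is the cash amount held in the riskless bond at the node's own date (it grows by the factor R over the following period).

The replicating-portfolio and risk-neutral prices coincide; use p* = (1.02−0.72)/(1.09−0.72) = 0.8108 for the latter.
Payoffs at expiry: V(3,0)=48.5900, V(3,1)=8.4900, V(3,2)=34.3500, V(3,3)=75.8900
(2,0): S=22.8096. Δ = (V_up−V_dn)/(S_up−S_dn) = (8.4900−48.5900)/(24.8625−16.4229) = -4.7514. V = [p*·8.4900 + (1−p*)·48.5900]/1.02 = 15.7613. B = V − Δ·S = 124.1396.
(2,1): S=34.5312. Δ = (V_up−V_dn)/(S_up−S_dn) = (34.3500−8.4900)/(37.6390−24.8625) = 2.0240. V = [p*·34.3500 + (1−p*)·8.4900]/1.02 = 28.8800. B = V − Δ·S = -41.0119.
(2,2): S=52.2764. Δ = (V_up−V_dn)/(S_up−S_dn) = (75.8900−34.3500)/(56.9813−37.6390) = 2.1476. V = [p*·75.8900 + (1−p*)·34.3500]/1.02 = 66.6971. B = V − Δ·S = -45.5731.
(1,0): S=31.6800. Δ = (V_up−V_dn)/(S_up−S_dn) = (28.8800−15.7613)/(34.5312−22.8096) = 1.1192. V = [p*·28.8800 + (1−p*)·15.7613]/1.02 = 25.8804. B = V − Δ·S = -9.5755.
(1,1): S=47.9600. Δ = (V_up−V_dn)/(S_up−S_dn) = (66.6971−28.8800)/(52.2764−34.5312) = 2.1311. V = [p*·66.6971 + (1−p*)·28.8800]/1.02 = 58.3750. B = V − Δ·S = -43.8335.
(0,0): S=44.0000. Δ = (V_up−V_dn)/(S_up−S_dn) = (58.3750−25.8804)/(47.9600−31.6800) = 1.9960. V = [p*·58.3750 + (1−p*)·25.8804]/1.02 = 51.2033. B = V − Δ·S = -36.6199.
Verification: the root portfolio costs Δ(0,0)·S0 + B(0,0) = 51.2033, matching V0.

(0,0): Delta=1.9960 Bond=-36.6199
(1,0): Delta=1.1192 Bond=-9.5755
(1,1): Delta=2.1311 Bond=-43.8335
(2,0): Delta=-4.7514 Bond=124.1396
(2,1): Delta=2.0240 Bond=-41.0119
(2,2): Delta=2.1476 Bond=-45.5731
V0=51.2033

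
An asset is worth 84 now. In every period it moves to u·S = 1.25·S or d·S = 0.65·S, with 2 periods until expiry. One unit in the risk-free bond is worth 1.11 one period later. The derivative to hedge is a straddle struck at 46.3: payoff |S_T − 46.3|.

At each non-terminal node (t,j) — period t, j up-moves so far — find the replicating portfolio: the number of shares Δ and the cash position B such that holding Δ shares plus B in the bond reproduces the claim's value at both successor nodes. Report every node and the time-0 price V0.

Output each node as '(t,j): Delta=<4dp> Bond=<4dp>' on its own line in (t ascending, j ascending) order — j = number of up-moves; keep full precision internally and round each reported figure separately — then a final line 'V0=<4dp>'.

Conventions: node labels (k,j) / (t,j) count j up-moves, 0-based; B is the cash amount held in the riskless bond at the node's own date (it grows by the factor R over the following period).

(0,0): Delta=0.9098 Bond=-29.0482
(1,0): Delta=0.3400 Bond=-1.1336
(1,1): Delta=1.0000 Bond=-41.7117
V0=47.3772

Arbitrage-free pricing uses the up-move probability p* = (R−d)/(u−d) = 0.7667, discounting each step at R = 1.11.
Expiry values: V(2,0)=10.8100, V(2,1)=21.9500, V(2,2)=84.9500
  t=1,j=0: stock 54.6000 → up 68.2500 (V=21.9500), down 35.4900 (V=10.8100). Price 17.4330; hedge Δ=0.3400, bond B=-1.1336.
  t=1,j=1: stock 105.0000 → up 131.2500 (V=84.9500), down 68.2500 (V=21.9500). Price 63.2883; hedge Δ=1.0000, bond B=-41.7117.
  t=0,j=0: stock 84.0000 → up 105.0000 (V=63.2883), down 54.6000 (V=17.4330). Price 47.3772; hedge Δ=0.9098, bond B=-29.0482.
Check: Δ(0,0)·S0 + B(0,0) = 47.3772 = V0.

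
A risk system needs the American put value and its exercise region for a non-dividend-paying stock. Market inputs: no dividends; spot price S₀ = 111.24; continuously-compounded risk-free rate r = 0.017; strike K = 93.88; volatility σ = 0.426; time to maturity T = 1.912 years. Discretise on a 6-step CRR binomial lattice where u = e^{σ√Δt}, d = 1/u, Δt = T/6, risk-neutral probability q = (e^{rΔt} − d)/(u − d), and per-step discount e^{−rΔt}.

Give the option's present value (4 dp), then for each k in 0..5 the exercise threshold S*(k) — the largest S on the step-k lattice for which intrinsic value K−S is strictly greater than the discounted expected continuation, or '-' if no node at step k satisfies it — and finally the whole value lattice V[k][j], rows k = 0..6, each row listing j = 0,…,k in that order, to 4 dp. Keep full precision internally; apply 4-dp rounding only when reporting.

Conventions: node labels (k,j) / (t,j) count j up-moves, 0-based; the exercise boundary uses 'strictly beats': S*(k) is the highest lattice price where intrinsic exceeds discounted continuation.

Δt=0.31867  u=1.27186  d=0.78625  q=0.45135  discount=0.99460
step 6 (expiry): payoffs max(K−S,0) = 67.5999 51.3686 25.1125 0.0000 0.0000 0.0000 0.0000
step 5: (k=5,j=0): S=33.4246, K−S=60.4554, hold=59.9482 ⇒ V=60.4554 exercise | (k=5,j=1): S=54.0685, K−S=39.8115, hold=39.3043 ⇒ V=39.8115 exercise | (k=5,j=2): S=87.4625, K−S=6.4175, hold=13.7034 ⇒ V=13.7034 continue | (k=5,j=3): S=141.4816, K−S=0.0000, hold=0.0000 ⇒ V=0.0000 continue | (k=5,j=4): S=228.8641, K−S=0.0000, hold=0.0000 ⇒ V=0.0000 continue | (k=5,j=5): S=370.2162, K−S=0.0000, hold=0.0000 ⇒ V=0.0000 continue  boundary S*=54.0685
step 4: (k=4,j=0): S=42.5114, K−S=51.3686, hold=50.8614 ⇒ V=51.3686 exercise | (k=4,j=1): S=68.7675, K−S=25.1125, hold=27.8761 ⇒ V=27.8761 continue | (k=4,j=2): S=111.2400, K−S=0.0000, hold=7.4777 ⇒ V=7.4777 continue | (k=4,j=3): S=179.9446, K−S=0.0000, hold=0.0000 ⇒ V=0.0000 continue | (k=4,j=4): S=291.0828, K−S=0.0000, hold=0.0000 ⇒ V=0.0000 continue  boundary S*=42.5114
step 3: (k=3,j=0): S=54.0685, K−S=39.8115, hold=40.5449 ⇒ V=40.5449 continue | (k=3,j=1): S=87.4625, K−S=6.4175, hold=18.5683 ⇒ V=18.5683 continue | (k=3,j=2): S=141.4816, K−S=0.0000, hold=4.0804 ⇒ V=4.0804 continue | (k=3,j=3): S=228.8641, K−S=0.0000, hold=0.0000 ⇒ V=0.0000 continue  boundary S*=-
step 2: (k=2,j=0): S=68.7675, K−S=25.1125, hold=30.4602 ⇒ V=30.4602 continue | (k=2,j=1): S=111.2400, K−S=0.0000, hold=11.9642 ⇒ V=11.9642 continue | (k=2,j=2): S=179.9446, K−S=0.0000, hold=2.2266 ⇒ V=2.2266 continue  boundary S*=-
step 1: (k=1,j=0): S=87.4625, K−S=6.4175, hold=21.9925 ⇒ V=21.9925 continue | (k=1,j=1): S=141.4816, K−S=0.0000, hold=7.5282 ⇒ V=7.5282 continue  boundary S*=-
step 0: (k=0,j=0): S=111.2400, K−S=0.0000, hold=15.3804 ⇒ V=15.3804 continue  boundary S*=-

price = 15.3804
boundary = - - - - 42.5114 54.0685
tree:
15.3804
21.9925 7.5282
30.4602 11.9642 2.2266
40.5449 18.5683 4.0804 0.0000
51.3686 27.8761 7.4777 0.0000 0.0000
60.4554 39.8115 13.7034 0.0000 0.0000 0.0000
67.5999 51.3686 25.1125 0.0000 0.0000 0.0000 0.0000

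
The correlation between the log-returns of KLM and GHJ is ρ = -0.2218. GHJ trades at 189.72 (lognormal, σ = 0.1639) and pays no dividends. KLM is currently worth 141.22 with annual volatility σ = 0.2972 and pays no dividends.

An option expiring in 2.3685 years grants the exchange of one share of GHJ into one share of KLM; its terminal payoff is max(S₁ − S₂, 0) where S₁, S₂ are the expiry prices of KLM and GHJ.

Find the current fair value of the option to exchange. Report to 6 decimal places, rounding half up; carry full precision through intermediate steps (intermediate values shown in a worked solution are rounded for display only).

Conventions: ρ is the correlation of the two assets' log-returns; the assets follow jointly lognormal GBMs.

exchange price = 17.529516

σ_eff = √(σ₁² + σ₂² − 2ρσ₁σ₂) = √(0.2972² + 0.1639² − 2·-0.2218·0.2972·0.1639) = 0.369864
d₁ = (ln(S₁/S₂) + (q₂ − q₁ + σ_eff²/2)T) / (σ_eff√T) = (ln(141.22/189.72) + (0.0 − 0.0 + 0.068400)·2.3685) / 0.569218 = -0.234051
d₂ = d₁ − σ_eff√T = -0.234051 − 0.569218 = -0.803269
N(d₁) = 0.407473,  N(d₂) = 0.210910
V = S₁·e^{−q₁T}·N(d₁) − S₂·e^{−q₂T}·N(d₂) = 57.543318 − 40.013801 = 17.529516
Key observation: the rate r is irrelevant here: denominating values in GHJ turns the exchange into a ratio option on S₁/S₂, and discounting at r drops out.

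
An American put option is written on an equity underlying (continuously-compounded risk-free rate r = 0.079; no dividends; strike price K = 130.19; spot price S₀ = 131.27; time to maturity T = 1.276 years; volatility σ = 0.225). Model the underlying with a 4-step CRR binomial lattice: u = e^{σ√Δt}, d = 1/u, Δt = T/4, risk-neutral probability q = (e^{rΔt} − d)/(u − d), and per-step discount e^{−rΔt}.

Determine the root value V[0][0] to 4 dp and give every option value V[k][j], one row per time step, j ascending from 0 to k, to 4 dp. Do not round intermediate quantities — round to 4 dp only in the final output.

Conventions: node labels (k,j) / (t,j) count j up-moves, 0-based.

price = 7.8901
tree:
7.8901
15.3462 2.5832
28.3813 6.1381 0.0000
40.5308 14.5854 0.0000 0.0000
51.2305 28.3813 0.0000 0.0000 0.0000

Δt=0.31900  u=1.13551  d=0.88066  q=0.56842  discount=0.97511
step 4 (expiry): payoffs max(K−S,0) = 51.2305 28.3813 0.0000 0.0000 0.0000
k=3: (k=3,j=0): S=89.6592, K−S=40.5308, hold=37.2909 ⇒ V=40.5308 exercise | (k=3,j=1): S=115.6046, K−S=14.5854, hold=11.9441 ⇒ V=14.5854 exercise | (k=3,j=2): S=149.0581, K−S=0.0000, hold=0.0000 ⇒ V=0.0000 continue | (k=3,j=3): S=192.1924, K−S=0.0000, hold=0.0000 ⇒ V=0.0000 continue
k=2: (k=2,j=0): S=101.8087, K−S=28.3813, hold=25.1413 ⇒ V=28.3813 exercise | (k=2,j=1): S=131.2700, K−S=0.0000, hold=6.1381 ⇒ V=6.1381 continue | (k=2,j=2): S=169.2567, K−S=0.0000, hold=0.0000 ⇒ V=0.0000 continue
k=1: (k=1,j=0): S=115.6046, K−S=14.5854, hold=15.3462 ⇒ V=15.3462 continue | (k=1,j=1): S=149.0581, K−S=0.0000, hold=2.5832 ⇒ V=2.5832 continue
k=0: (k=0,j=0): S=131.2700, K−S=0.0000, hold=7.8901 ⇒ V=7.8901 continue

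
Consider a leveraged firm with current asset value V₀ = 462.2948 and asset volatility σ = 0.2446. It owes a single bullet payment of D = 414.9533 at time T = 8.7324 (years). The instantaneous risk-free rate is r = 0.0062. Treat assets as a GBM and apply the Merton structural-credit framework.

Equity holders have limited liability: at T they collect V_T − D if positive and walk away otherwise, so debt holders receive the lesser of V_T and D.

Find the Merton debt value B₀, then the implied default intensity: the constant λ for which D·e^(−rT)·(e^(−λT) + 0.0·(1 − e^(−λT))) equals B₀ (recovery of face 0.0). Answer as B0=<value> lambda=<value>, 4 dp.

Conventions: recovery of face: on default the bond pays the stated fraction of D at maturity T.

Equity is a call on the firm's assets struck at D = 414.9533:
d₁ = [ln(V₀/D) + (r + σ²/2)T] / (σ√T)
   = [ln(462.2948/414.9533) + (0.0062 + 0.5·0.2446²)·8.7324] / (0.2446·√8.7324)
   = [0.108037 + 0.315367] / 0.722809 = 0.585776
d₂ = d₁ − σ√T = 0.585776 − 0.722809 = -0.137033
N(d₁) = 0.720987,  N(d₂) = 0.445502,  e^(−rT) = 0.947299
E₀ = V₀·N(d₁) − D·e^(−rT)·N(d₂)
   = 462.2948·0.720987 − 414.9533·0.947299·0.445502 = 158.188295
B₀ = V₀ − E₀ = 462.2948 − 158.188295 = 304.106505
e^(−λT) = (B₀·e^(rT)/D − 0)/(1 − 0) = (304.1065·1.055633/414.9533 − 0)/1 = 0.77364116
λ = −ln(0.77364116)/8.7324 = 0.029390

B0=304.1065 lambda=0.0294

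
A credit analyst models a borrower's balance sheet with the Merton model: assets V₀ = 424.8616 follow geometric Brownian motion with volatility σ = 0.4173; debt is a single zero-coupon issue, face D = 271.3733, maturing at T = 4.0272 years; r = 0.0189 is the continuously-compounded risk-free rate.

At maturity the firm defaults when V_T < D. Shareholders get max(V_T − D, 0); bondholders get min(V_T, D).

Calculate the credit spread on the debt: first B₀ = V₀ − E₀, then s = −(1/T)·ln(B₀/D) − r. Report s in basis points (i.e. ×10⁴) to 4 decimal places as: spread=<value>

Work the structural quantities from V₀ = 424.8616 against face 271.3733:
d₁ = [ln(V₀/D) + (r + σ²/2)T] / (σ√T)
   = [ln(424.8616/271.3733) + (0.0189 + 0.5·0.4173²)·4.0272] / (0.4173·√4.0272)
   = [0.448268 + 0.426761] / 0.837433 = 1.044895
d₂ = d₁ − σ√T = 1.044895 − 0.837433 = 0.207462
N(d₁) = 0.851964,  N(d₂) = 0.582175,  e^(−rT) = 0.926710
E₀ = V₀·N(d₁) − D·e^(−rT)·N(d₂)
   = 424.8616·0.851964 − 271.3733·0.926710·0.582175 = 215.558782
B₀ = V₀ − E₀ = 424.8616 − 215.558782 = 209.302818
spread = −(1/T)·ln(B₀/D) − r = −(1/4.0272)·ln(209.302818/271.3733) − 0.0189 = 0.04558979
in basis points: 0.04558979 × 10⁴ = 455.8979 bp

spread=455.8979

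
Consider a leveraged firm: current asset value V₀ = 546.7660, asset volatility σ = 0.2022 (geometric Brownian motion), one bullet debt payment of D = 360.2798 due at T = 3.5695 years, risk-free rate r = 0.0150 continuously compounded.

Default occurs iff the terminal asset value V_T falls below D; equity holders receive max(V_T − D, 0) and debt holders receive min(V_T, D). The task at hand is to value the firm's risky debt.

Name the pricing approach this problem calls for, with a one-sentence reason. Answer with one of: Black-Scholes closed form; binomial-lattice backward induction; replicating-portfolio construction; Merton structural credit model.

framework: Merton structural credit model

Key observation: assets follow a GBM and default happens iff V_T < 360.2798; valuing claims on that split (equity as a call, risky debt as the residual) is the structural model's definition.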